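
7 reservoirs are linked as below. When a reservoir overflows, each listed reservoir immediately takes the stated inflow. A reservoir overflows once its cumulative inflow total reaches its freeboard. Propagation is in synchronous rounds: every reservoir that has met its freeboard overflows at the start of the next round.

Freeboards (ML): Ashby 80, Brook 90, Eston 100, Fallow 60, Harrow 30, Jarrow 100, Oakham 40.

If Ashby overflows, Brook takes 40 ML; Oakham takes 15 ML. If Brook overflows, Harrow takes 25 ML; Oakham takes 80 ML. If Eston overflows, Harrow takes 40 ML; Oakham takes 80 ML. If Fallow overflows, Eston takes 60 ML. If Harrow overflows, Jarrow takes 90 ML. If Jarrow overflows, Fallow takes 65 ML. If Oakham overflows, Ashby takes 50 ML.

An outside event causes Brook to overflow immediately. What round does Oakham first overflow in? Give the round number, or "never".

2

Round 1 — Brook overflows (initial).
  Harrow: +25 → 25 < 30
  Oakham: +80 → 80 ≥ 40
Round 2 — Oakham overflows.
  Ashby: +50 → 50 < 80
No further overflows.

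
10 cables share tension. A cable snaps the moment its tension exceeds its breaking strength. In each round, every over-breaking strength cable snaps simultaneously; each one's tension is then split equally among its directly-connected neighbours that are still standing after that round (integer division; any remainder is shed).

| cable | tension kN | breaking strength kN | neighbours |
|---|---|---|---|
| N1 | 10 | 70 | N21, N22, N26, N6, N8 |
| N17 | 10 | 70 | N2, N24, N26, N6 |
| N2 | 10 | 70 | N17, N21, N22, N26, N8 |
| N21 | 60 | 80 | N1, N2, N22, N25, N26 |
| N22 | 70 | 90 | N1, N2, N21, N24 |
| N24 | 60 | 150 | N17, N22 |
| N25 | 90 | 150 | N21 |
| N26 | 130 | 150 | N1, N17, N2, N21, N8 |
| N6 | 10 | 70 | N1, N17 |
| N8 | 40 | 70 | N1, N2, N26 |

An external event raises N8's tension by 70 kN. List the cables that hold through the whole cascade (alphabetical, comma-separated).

Round 1 — N8 at 110 > 70. N8 snaps.
  N8 sheds 110 kN to N1, N2, N26: 36 each (2 lost).
    N1: 10+36 = 46 ≤ 70
    N2: 10+36 = 46 ≤ 70
    N26: 130+36 = 166 > 150
Round 2 — N26 snaps.
  N26 sheds 166 kN to N1, N17, N2, N21: 41 each (2 lost).
    N1: 46+41 = 87 > 70
    N17: 10+41 = 51 ≤ 70
    N2: 46+41 = 87 > 70
    N21: 60+41 = 101 > 80
Round 3 — N1, N2, N21 snap.
  N1 sheds 87 kN to N22, N6: 43 each (1 lost).
    N22: 70+43 = 113 > 90
    N6: 10+43 = 53 ≤ 70
  N2 sheds 87 kN to N17, N22: 43 each (1 lost).
    N17: 51+43 = 94 > 70
    N22: 113+43 = 156 > 90
  N21 sheds 101 kN to N22, N25: 50 each (1 lost).
    N22: 156+50 = 206 > 90
    N25: 90+50 = 140 ≤ 150
Round 4 — N17, N22 snap.
  N17 sheds 94 kN to N24, N6: 47 each.
    N24: 60+47 = 107 ≤ 150
    N6: 53+47 = 100 > 70
  N22 sheds 206 kN to N24: 206 each.
    N24: 107+206 = 313 > 150
Round 5 — N24, N6 snap.
  N24 sheds 313 kN: no online neighbours, lost.
  N6 sheds 100 kN: no online neighbours, lost.
No further breaks.

N25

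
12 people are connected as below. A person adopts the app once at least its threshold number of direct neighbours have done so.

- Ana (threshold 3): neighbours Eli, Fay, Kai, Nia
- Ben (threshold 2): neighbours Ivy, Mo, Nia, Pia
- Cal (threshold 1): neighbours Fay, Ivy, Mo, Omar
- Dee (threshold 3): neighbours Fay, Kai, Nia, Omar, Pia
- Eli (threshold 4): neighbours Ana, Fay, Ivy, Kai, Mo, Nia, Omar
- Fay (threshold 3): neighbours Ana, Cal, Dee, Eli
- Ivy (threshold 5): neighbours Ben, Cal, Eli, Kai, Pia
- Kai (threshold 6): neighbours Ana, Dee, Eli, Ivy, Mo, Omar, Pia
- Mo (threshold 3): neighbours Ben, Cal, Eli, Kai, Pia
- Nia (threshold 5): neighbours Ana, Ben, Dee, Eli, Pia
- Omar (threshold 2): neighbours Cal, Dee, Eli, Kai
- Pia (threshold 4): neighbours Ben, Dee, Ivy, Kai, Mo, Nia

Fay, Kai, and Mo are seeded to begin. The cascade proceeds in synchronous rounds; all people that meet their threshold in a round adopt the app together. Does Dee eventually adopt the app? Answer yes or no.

yes

Round 1 — Fay, Kai, Mo adopt the app (initial).
Round 2 — checking thresholds:
  Ana: 2 of 4 neighbours < 3, not yet.
  Ben: 1 of 4 neighbours < 2, not yet.
  Cal: 2 of 4 neighbours ≥ 1, adopts the app.
  Dee: 2 of 5 neighbours < 3, not yet.
  Eli: 3 of 7 neighbours < 4, not yet.
  Ivy: 1 of 5 neighbours < 5, not yet.
  Omar: 1 of 4 neighbours < 2, not yet.
  Pia: 2 of 6 neighbours < 4, not yet.
Round 3 — checking thresholds:
  Ana: 2 of 4 neighbours < 3, not yet.
  Ben: 1 of 4 neighbours < 2, not yet.
  Dee: 2 of 5 neighbours < 3, not yet.
  Eli: 3 of 7 neighbours < 4, not yet.
  Ivy: 2 of 5 neighbours < 5, not yet.
  Omar: 2 of 4 neighbours ≥ 2, adopts the app.
  Pia: 2 of 6 neighbours < 4, not yet.
Round 4 — checking thresholds:
  Ana: 2 of 4 neighbours < 3, not yet.
  Ben: 1 of 4 neighbours < 2, not yet.
  Dee: 3 of 5 neighbours ≥ 3, adopts the app.
  Eli: 4 of 7 neighbours ≥ 4, adopts the app.
  Ivy: 2 of 5 neighbours < 5, not yet.
  Pia: 2 of 6 neighbours < 4, not yet.
Round 5 — checking thresholds:
  Ana: 3 of 4 neighbours ≥ 3, adopts the app.
  Ben: 1 of 4 neighbours < 2, not yet.
  Ivy: 3 of 5 neighbours < 5, not yet.
  Nia: 2 of 5 neighbours < 5, not yet.
  Pia: 3 of 6 neighbours < 4, not yet.
Round 6 — no new adoptions; cascade stops.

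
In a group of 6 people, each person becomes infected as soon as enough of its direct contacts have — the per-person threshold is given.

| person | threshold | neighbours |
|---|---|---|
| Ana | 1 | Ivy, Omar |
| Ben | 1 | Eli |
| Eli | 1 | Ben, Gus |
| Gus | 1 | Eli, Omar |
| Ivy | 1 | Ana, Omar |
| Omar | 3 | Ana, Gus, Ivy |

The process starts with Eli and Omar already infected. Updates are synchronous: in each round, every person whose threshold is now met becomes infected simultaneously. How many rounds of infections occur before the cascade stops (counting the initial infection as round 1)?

Round 1 — Eli, Omar become infected (initial).
Round 2 — checking thresholds:
  Ana: 1 of 2 neighbours ≥ 1, becomes infected.
  Ben: 1 of 1 neighbours ≥ 1, becomes infected.
  Gus: 2 of 2 neighbours ≥ 1, becomes infected.
  Ivy: 1 of 2 neighbours ≥ 1, becomes infected.
Round 3 — no new infections; cascade stops.

2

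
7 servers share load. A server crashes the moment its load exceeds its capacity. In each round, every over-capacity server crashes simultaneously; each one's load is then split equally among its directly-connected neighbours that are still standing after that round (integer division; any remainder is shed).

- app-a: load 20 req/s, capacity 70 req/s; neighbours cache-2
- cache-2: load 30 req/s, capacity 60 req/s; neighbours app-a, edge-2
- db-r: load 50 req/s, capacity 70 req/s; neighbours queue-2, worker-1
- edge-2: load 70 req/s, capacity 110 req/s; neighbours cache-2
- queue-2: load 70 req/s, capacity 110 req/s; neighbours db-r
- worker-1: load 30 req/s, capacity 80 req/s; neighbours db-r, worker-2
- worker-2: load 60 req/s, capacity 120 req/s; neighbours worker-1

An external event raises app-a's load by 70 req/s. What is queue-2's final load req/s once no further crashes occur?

70

Round 1 — app-a at 90 > 70. app-a crashes.
  app-a sheds 90 req/s to cache-2: 90 each.
    cache-2: 30+90 = 120 > 60
Round 2 — cache-2 crashes.
  cache-2 sheds 120 req/s to edge-2: 120 each.
    edge-2: 70+120 = 190 > 110
Round 3 — edge-2 crashes.
  edge-2 sheds 190 req/s: no online neighbours, lost.
No further crashes.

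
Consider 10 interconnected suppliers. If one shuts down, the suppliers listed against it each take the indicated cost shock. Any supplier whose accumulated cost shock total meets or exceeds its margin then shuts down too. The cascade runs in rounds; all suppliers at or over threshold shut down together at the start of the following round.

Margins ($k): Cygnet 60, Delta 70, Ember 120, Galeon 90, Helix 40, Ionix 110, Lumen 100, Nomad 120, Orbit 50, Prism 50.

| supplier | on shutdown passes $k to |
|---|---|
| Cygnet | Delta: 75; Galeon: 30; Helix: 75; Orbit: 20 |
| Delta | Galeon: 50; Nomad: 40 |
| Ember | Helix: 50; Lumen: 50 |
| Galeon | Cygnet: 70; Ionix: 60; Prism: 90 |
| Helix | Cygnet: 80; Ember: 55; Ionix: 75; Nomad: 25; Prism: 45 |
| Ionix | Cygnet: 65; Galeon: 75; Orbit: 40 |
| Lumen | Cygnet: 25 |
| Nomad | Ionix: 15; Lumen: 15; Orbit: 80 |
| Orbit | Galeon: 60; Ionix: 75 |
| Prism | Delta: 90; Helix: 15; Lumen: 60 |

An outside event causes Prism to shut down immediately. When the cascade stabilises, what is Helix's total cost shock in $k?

15

Round 1 — Prism shuts down (initial).
  Delta: +90 → 90 ≥ 70
  Helix: +15 → 15 < 40
  Lumen: +60 → 60 < 100
Round 2 — Delta shuts down.
  Galeon: +50 → 50 < 90
  Nomad: +40 → 40 < 120
No further shutdowns.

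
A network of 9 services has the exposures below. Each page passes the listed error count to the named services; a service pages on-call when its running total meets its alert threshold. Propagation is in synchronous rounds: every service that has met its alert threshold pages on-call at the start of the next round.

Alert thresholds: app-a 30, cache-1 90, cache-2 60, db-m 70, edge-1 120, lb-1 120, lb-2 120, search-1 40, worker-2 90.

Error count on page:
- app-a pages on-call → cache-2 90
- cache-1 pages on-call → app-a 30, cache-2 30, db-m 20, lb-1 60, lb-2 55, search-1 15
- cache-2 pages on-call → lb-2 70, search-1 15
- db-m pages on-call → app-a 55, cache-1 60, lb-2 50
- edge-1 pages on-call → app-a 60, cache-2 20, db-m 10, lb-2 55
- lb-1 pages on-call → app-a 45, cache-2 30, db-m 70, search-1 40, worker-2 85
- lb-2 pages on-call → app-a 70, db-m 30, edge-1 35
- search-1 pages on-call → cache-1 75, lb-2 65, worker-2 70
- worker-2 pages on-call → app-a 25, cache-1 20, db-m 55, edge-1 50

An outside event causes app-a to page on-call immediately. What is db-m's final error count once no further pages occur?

0

Round 1 — app-a pages on-call (initial).
  cache-2: +90 → 90 ≥ 60
Round 2 — cache-2 pages on-call.
  lb-2: +70 → 70 < 120
  search-1: +15 → 15 < 40
No further pages.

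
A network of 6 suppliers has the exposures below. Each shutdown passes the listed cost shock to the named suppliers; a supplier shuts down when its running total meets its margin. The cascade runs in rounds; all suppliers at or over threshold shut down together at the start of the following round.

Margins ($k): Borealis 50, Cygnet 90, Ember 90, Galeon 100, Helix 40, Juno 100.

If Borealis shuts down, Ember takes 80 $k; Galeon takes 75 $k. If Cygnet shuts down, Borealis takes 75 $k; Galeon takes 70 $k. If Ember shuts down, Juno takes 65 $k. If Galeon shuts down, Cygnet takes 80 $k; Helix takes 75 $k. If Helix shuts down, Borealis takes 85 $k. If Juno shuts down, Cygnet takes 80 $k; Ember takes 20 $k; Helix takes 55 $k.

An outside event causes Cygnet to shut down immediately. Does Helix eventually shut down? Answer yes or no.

yes

Round 1 — Cygnet shuts down (initial).
  Borealis: +75 → 75 ≥ 50
  Galeon: +70 → 70 < 100
Round 2 — Borealis shuts down.
  Ember: +80 → 80 < 90
  Galeon: +75 → 145 ≥ 100
Round 3 — Galeon shuts down.
  Helix: +75 → 75 ≥ 40
Round 4 — Helix shuts down.
No further shutdowns.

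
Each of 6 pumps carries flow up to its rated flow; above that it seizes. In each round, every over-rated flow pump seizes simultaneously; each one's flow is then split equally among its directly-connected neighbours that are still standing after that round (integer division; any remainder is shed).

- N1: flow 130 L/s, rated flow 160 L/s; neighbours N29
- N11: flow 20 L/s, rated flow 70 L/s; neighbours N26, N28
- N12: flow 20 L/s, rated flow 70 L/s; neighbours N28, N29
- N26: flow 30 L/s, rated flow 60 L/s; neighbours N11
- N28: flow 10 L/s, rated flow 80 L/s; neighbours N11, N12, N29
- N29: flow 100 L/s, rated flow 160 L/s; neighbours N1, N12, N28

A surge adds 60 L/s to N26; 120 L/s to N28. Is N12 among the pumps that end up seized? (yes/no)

no

Round 1 — N26 at 90 > 60; N28 at 130 > 80. N26, N28 seize.
  N26 sheds 90 L/s to N11: 90 each.
    N11: 20+90 = 110 > 70
  N28 sheds 130 L/s to N11, N12, N29: 43 each (1 lost).
    N11: 110+43 = 153 > 70
    N12: 20+43 = 63 ≤ 70
    N29: 100+43 = 143 ≤ 160
Round 2 — N11 seizes.
  N11 sheds 153 L/s: no online neighbours, lost.
No further seizures.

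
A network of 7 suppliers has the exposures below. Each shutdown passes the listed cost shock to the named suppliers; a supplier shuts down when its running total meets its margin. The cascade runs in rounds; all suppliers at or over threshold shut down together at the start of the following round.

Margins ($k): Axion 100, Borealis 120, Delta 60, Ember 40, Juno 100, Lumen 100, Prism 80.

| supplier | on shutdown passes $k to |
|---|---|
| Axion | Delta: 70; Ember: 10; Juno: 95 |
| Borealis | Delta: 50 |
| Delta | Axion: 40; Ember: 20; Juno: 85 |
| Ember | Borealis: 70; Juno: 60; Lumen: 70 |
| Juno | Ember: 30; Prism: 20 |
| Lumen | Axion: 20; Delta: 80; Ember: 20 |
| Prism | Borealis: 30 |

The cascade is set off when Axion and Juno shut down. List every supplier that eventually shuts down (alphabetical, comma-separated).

Round 1 — Axion, Juno shut down (initial).
  Delta: +70 → 70 ≥ 60
  Ember: +10+30 → 40 ≥ 40
  Prism: +20 → 20 < 80
Round 2 — Delta, Ember shut down.
  Borealis: +70 → 70 < 120
  Lumen: +70 → 70 < 100
No further shutdowns.

Axion, Delta, Ember, Juno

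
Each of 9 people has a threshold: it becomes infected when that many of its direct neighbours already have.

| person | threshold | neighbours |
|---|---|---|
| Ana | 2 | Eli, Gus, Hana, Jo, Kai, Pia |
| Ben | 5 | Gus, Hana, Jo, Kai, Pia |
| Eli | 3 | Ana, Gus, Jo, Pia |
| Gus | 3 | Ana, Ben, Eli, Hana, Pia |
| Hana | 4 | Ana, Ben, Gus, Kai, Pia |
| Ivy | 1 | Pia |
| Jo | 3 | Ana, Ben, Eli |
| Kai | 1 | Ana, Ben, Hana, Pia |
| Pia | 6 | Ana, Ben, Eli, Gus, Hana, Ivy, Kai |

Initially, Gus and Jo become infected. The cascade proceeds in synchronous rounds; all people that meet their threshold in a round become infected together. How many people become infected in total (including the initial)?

Round 1 — Gus, Jo become infected (initial).
Round 2 — checking thresholds:
  Ana: 2 of 6 neighbours ≥ 2, becomes infected.
  Ben: 2 of 5 neighbours < 5, below threshold.
  Eli: 2 of 4 neighbours < 3, below threshold.
  Hana: 1 of 5 neighbours < 4, below threshold.
  Pia: 1 of 7 neighbours < 6, below threshold.
Round 3 — checking thresholds:
  Ben: 2 of 5 neighbours < 5, below threshold.
  Eli: 3 of 4 neighbours ≥ 3, becomes infected.
  Hana: 2 of 5 neighbours < 4, below threshold.
  Kai: 1 of 4 neighbours ≥ 1, becomes infected.
  Pia: 2 of 7 neighbours < 6, below threshold.
Round 4 — no new infections; cascade stops.

5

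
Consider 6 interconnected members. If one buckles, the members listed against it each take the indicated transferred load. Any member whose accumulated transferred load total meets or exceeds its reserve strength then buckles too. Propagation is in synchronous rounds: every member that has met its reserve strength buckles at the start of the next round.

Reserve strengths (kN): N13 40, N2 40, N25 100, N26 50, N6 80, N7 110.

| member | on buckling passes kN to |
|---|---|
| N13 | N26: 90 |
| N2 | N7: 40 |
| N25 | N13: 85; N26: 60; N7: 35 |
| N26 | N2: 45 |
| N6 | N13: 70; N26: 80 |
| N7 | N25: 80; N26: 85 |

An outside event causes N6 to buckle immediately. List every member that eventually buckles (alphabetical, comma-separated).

Round 1 — N6 buckles (initial).
  N13: +70 → 70 ≥ 40
  N26: +80 → 80 ≥ 50
Round 2 — N13, N26 buckle.
  N2: +45 → 45 ≥ 40
Round 3 — N2 buckles.
  N7: +40 → 40 < 110
No further bucklings.

N13, N2, N26, N6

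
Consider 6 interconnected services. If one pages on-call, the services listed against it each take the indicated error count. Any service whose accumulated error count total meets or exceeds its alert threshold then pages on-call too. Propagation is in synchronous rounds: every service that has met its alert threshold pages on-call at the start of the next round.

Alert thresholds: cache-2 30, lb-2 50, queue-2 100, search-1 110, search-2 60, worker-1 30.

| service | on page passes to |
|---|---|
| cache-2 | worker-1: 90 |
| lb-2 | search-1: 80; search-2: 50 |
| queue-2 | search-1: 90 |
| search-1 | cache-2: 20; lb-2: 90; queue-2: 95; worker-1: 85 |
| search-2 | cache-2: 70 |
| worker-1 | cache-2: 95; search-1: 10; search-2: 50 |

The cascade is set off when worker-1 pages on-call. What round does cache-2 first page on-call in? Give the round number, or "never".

2

Round 1 — worker-1 pages on-call (initial).
  cache-2: +95 → 95 ≥ 30
  search-1: +10 → 10 < 110
  search-2: +50 → 50 < 60
Round 2 — cache-2 pages on-call.
No further pages.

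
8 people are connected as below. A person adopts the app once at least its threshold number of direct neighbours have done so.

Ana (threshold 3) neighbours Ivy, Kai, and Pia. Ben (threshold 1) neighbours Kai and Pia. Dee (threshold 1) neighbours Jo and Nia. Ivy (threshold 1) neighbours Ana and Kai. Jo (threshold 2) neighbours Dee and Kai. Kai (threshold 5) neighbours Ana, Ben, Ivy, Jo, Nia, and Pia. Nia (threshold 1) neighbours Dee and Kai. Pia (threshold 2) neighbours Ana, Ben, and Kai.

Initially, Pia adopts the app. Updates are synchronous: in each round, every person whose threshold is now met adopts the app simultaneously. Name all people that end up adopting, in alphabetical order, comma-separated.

Round 1 — Pia adopts the app (initial).
Round 2 — checking thresholds:
  Ana: 1 of 3 neighbours < 3, not yet.
  Ben: 1 of 2 neighbours ≥ 1, adopts the app.
  Kai: 1 of 6 neighbours < 5, not yet.
Round 3 — no new adoptions; cascade stops.

Ben, Pia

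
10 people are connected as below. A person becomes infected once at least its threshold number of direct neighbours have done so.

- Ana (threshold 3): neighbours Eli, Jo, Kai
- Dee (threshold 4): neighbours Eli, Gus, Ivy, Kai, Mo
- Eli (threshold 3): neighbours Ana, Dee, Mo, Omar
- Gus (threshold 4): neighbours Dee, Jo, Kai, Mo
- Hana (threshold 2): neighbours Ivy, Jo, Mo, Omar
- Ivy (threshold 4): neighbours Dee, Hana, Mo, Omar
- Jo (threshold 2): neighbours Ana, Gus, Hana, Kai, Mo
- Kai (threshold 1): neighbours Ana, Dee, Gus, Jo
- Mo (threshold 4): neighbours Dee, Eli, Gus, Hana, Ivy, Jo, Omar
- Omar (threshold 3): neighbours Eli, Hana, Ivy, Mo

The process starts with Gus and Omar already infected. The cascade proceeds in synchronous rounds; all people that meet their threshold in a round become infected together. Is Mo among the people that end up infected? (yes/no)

Round 1 — Gus, Omar become infected (initial).
Round 2 — checking thresholds:
  Dee: 1 of 5 neighbours < 4, holds.
  Eli: 1 of 4 neighbours < 3, holds.
  Hana: 1 of 4 neighbours < 2, holds.
  Ivy: 1 of 4 neighbours < 4, holds.
  Jo: 1 of 5 neighbours < 2, holds.
  Kai: 1 of 4 neighbours ≥ 1, becomes infected.
  Mo: 2 of 7 neighbours < 4, holds.
Round 3 — checking thresholds:
  Ana: 1 of 3 neighbours < 3, holds.
  Dee: 2 of 5 neighbours < 4, holds.
  Eli: 1 of 4 neighbours < 3, holds.
  Hana: 1 of 4 neighbours < 2, holds.
  Ivy: 1 of 4 neighbours < 4, holds.
  Jo: 2 of 5 neighbours ≥ 2, becomes infected.
  Mo: 2 of 7 neighbours < 4, holds.
Round 4 — checking thresholds:
  Ana: 2 of 3 neighbours < 3, holds.
  Dee: 2 of 5 neighbours < 4, holds.
  Eli: 1 of 4 neighbours < 3, holds.
  Hana: 2 of 4 neighbours ≥ 2, becomes infected.
  Ivy: 1 of 4 neighbours < 4, holds.
  Mo: 3 of 7 neighbours < 4, holds.
Round 5 — checking thresholds:
  Ana: 2 of 3 neighbours < 3, holds.
  Dee: 2 of 5 neighbours < 4, holds.
  Eli: 1 of 4 neighbours < 3, holds.
  Ivy: 2 of 4 neighbours < 4, holds.
  Mo: 4 of 7 neighbours ≥ 4, becomes infected.
Round 6 — no new infections; cascade stops.

yes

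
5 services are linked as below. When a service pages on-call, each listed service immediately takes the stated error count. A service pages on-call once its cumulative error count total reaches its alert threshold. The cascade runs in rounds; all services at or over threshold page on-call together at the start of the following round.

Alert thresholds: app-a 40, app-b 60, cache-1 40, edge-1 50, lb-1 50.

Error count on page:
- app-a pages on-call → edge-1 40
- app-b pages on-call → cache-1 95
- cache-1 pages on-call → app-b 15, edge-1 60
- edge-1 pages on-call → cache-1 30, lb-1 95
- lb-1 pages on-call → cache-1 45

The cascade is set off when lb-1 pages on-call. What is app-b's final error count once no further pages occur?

Round 1 — lb-1 pages on-call (initial).
  cache-1: +45 → 45 ≥ 40
Round 2 — cache-1 pages on-call.
  app-b: +15 → 15 < 60
  edge-1: +60 → 60 ≥ 50
Round 3 — edge-1 pages on-call.
No further pages.

15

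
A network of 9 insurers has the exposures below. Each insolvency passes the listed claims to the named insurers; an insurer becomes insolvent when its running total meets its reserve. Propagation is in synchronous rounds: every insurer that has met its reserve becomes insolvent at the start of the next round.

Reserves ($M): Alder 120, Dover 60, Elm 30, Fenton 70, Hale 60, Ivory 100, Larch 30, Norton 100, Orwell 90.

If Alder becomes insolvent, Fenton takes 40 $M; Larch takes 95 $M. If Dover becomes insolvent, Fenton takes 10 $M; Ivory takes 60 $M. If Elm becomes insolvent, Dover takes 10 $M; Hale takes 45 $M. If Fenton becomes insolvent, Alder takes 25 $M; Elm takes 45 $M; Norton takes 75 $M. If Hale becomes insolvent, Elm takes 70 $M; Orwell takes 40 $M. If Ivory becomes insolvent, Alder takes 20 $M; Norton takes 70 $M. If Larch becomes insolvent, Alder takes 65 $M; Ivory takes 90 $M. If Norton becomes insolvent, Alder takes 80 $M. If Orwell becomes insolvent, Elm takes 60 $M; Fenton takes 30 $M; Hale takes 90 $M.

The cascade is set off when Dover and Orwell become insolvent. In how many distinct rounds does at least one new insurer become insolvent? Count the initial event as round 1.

Round 1 — Dover, Orwell become insolvent (initial).
  Elm: +60 → 60 ≥ 30
  Fenton: +10+30 → 40 < 70
  Hale: +90 → 90 ≥ 60
  Ivory: +60 → 60 < 100
Round 2 — Elm, Hale become insolvent.
No further insolvencies.

2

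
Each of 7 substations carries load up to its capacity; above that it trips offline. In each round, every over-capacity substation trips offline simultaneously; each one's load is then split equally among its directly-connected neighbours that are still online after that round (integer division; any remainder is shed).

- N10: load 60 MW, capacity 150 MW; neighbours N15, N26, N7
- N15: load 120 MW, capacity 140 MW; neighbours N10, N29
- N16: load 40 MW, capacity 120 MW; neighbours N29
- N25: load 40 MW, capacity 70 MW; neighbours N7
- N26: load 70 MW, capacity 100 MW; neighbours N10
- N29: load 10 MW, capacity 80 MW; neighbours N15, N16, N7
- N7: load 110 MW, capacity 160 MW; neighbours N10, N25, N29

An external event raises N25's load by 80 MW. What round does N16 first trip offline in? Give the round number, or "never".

never

Round 1 — N25 at 120 > 70. N25 trips offline.
  N25 sheds 120 MW to N7: 120 each.
    N7: 110+120 = 230 > 160
Round 2 — N7 trips offline.
  N7 sheds 230 MW to N10, N29: 115 each.
    N10: 60+115 = 175 > 150
    N29: 10+115 = 125 > 80
Round 3 — N10, N29 trip offline.
  N10 sheds 175 MW to N15, N26: 87 each (1 lost).
    N15: 120+87 = 207 > 140
    N26: 70+87 = 157 > 100
  N29 sheds 125 MW to N15, N16: 62 each (1 lost).
    N15: 207+62 = 269 > 140
    N16: 40+62 = 102 ≤ 120
Round 4 — N15, N26 trip offline.
  N15 sheds 269 MW: no online neighbours, lost.
  N26 sheds 157 MW: no online neighbours, lost.
No further trips.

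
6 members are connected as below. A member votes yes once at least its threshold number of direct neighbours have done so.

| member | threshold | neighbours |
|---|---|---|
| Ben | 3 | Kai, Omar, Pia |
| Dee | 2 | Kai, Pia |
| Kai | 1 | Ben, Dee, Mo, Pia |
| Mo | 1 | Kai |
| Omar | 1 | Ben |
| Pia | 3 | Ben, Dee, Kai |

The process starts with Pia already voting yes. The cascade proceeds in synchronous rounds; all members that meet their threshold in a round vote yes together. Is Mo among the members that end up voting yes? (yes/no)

yes

Round 1 — Pia votes yes (initial).
Round 2 — checking thresholds:
  Ben: 1 of 3 neighbours < 3, below threshold.
  Dee: 1 of 2 neighbours < 2, below threshold.
  Kai: 1 of 4 neighbours ≥ 1, votes yes.
Round 3 — checking thresholds:
  Ben: 2 of 3 neighbours < 3, below threshold.
  Dee: 2 of 2 neighbours ≥ 2, votes yes.
  Mo: 1 of 1 neighbours ≥ 1, votes yes.
Round 4 — no new yes votes; cascade stops.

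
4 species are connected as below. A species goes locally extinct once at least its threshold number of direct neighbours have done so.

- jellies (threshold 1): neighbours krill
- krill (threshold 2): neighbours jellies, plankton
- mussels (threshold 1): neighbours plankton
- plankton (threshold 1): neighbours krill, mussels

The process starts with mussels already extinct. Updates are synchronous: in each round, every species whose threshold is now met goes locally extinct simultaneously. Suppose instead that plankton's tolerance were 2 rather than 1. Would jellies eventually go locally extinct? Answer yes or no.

no

With plankton's tolerance at 2:
Round 1 — mussels goes locally extinct (initial).
Round 2 — no new extinctions; cascade stops.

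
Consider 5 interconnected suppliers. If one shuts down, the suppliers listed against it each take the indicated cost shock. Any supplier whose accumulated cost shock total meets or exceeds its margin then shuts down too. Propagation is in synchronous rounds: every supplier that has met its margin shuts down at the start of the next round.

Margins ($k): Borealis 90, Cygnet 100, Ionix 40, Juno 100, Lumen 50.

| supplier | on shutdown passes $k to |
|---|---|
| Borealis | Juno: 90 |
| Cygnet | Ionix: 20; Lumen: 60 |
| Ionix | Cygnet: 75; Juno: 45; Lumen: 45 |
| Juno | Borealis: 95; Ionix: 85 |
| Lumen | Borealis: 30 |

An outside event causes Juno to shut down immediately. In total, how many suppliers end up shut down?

Round 1 — Juno shuts down (initial).
  Borealis: +95 → 95 ≥ 90
  Ionix: +85 → 85 ≥ 40
Round 2 — Borealis, Ionix shut down.
  Cygnet: +75 → 75 < 100
  Lumen: +45 → 45 < 50
No further shutdowns.

3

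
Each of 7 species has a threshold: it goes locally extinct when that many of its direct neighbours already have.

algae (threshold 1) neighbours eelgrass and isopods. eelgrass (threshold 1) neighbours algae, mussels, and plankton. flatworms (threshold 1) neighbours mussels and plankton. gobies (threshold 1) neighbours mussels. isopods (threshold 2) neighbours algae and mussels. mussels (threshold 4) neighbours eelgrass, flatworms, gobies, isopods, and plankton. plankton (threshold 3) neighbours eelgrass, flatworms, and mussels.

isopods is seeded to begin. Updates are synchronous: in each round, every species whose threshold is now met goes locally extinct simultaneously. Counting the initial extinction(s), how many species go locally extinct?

3

Round 1 — isopods goes locally extinct (initial).
Round 2 — checking thresholds:
  algae: 1 of 2 neighbours ≥ 1, goes locally extinct.
  mussels: 1 of 5 neighbours < 4, below threshold.
Round 3 — checking thresholds:
  eelgrass: 1 of 3 neighbours ≥ 1, goes locally extinct.
  mussels: 1 of 5 neighbours < 4, below threshold.
Round 4 — no new extinctions; cascade stops.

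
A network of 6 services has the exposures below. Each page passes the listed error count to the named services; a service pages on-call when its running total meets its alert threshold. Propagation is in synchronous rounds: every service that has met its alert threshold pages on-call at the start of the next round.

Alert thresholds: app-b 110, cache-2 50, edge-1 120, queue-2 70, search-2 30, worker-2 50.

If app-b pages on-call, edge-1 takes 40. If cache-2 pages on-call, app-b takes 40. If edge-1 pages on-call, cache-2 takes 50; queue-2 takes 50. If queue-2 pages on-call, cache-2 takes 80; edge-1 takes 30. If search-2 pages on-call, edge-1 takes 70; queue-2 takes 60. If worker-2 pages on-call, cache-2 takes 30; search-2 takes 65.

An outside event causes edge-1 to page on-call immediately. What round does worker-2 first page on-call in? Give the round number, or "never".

never

Round 1 — edge-1 pages on-call (initial).
  cache-2: +50 → 50 ≥ 50
  queue-2: +50 → 50 < 70
Round 2 — cache-2 pages on-call.
  app-b: +40 → 40 < 110
No further pages.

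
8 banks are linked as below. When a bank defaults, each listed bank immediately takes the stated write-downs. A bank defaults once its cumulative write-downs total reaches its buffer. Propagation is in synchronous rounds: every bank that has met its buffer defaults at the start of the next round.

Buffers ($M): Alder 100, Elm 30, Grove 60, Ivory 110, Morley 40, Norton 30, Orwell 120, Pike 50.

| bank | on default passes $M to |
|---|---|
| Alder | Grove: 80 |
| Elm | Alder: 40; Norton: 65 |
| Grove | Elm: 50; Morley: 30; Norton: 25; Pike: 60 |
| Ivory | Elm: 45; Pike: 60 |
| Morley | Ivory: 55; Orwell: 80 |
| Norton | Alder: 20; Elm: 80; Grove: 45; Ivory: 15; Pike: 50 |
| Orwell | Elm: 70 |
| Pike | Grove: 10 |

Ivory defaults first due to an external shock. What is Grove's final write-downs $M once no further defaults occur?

55

Round 1 — Ivory defaults (initial).
  Elm: +45 → 45 ≥ 30
  Pike: +60 → 60 ≥ 50
Round 2 — Elm, Pike default.
  Alder: +40 → 40 < 100
  Grove: +10 → 10 < 60
  Norton: +65 → 65 ≥ 30
Round 3 — Norton defaults.
  Alder: +20 → 60 < 100
  Grove: +45 → 55 < 60
No further defaults.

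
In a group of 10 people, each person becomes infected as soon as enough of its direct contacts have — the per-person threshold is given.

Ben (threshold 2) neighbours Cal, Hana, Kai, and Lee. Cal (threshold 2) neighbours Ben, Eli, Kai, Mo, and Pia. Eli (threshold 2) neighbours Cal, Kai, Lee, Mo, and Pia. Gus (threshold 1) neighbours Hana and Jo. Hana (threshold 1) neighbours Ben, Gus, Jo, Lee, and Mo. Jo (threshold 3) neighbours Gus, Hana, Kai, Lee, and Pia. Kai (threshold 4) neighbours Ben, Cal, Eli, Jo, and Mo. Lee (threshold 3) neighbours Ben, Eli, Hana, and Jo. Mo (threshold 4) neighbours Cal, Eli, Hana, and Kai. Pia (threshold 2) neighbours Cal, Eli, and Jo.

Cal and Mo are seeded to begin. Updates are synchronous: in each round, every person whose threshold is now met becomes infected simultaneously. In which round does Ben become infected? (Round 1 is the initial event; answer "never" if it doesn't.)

Round 1 — Cal, Mo become infected (initial).
Round 2 — checking thresholds:
  Ben: 1 of 4 neighbours < 2, not yet.
  Eli: 2 of 5 neighbours ≥ 2, becomes infected.
  Hana: 1 of 5 neighbours ≥ 1, becomes infected.
  Kai: 2 of 5 neighbours < 4, not yet.
  Pia: 1 of 3 neighbours < 2, not yet.
Round 3 — checking thresholds:
  Ben: 2 of 4 neighbours ≥ 2, becomes infected.
  Gus: 1 of 2 neighbours ≥ 1, becomes infected.
  Jo: 1 of 5 neighbours < 3, not yet.
  Kai: 3 of 5 neighbours < 4, not yet.
  Lee: 2 of 4 neighbours < 3, not yet.
  Pia: 2 of 3 neighbours ≥ 2, becomes infected.
Round 4 — checking thresholds:
  Jo: 3 of 5 neighbours ≥ 3, becomes infected.
  Kai: 4 of 5 neighbours ≥ 4, becomes infected.
  Lee: 3 of 4 neighbours ≥ 3, becomes infected.
Round 5 — no new infections; cascade stops.

3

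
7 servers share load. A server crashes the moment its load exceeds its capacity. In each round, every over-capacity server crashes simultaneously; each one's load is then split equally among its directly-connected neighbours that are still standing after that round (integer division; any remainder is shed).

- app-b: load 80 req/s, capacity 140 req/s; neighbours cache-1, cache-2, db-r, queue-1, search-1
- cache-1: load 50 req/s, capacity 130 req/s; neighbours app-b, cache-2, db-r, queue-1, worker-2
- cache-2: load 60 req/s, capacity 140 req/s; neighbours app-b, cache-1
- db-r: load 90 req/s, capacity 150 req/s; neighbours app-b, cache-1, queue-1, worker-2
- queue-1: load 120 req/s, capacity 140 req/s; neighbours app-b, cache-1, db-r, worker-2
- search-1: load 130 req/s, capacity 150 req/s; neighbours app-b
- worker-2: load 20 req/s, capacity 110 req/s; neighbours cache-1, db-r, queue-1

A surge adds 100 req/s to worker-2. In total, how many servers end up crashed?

Round 1 — worker-2 at 120 > 110. worker-2 crashes.
  worker-2 sheds 120 req/s to cache-1, db-r, queue-1: 40 each.
    cache-1: 50+40 = 90 ≤ 130
    db-r: 90+40 = 130 ≤ 150
    queue-1: 120+40 = 160 > 140
Round 2 — queue-1 crashes.
  queue-1 sheds 160 req/s to app-b, cache-1, db-r: 53 each (1 lost).
    app-b: 80+53 = 133 ≤ 140
    cache-1: 90+53 = 143 > 130
    db-r: 130+53 = 183 > 150
Round 3 — cache-1, db-r crash.
  cache-1 sheds 143 req/s to app-b, cache-2: 71 each (1 lost).
    app-b: 133+71 = 204 > 140
    cache-2: 60+71 = 131 ≤ 140
  db-r sheds 183 req/s to app-b: 183 each.
    app-b: 204+183 = 387 > 140
Round 4 — app-b crashes.
  app-b sheds 387 req/s to cache-2, search-1: 193 each (1 lost).
    cache-2: 131+193 = 324 > 140
    search-1: 130+193 = 323 > 150
Round 5 — cache-2, search-1 crash.
  cache-2 sheds 324 req/s: no online neighbours, lost.
  search-1 sheds 323 req/s: no online neighbours, lost.
No further crashes.

7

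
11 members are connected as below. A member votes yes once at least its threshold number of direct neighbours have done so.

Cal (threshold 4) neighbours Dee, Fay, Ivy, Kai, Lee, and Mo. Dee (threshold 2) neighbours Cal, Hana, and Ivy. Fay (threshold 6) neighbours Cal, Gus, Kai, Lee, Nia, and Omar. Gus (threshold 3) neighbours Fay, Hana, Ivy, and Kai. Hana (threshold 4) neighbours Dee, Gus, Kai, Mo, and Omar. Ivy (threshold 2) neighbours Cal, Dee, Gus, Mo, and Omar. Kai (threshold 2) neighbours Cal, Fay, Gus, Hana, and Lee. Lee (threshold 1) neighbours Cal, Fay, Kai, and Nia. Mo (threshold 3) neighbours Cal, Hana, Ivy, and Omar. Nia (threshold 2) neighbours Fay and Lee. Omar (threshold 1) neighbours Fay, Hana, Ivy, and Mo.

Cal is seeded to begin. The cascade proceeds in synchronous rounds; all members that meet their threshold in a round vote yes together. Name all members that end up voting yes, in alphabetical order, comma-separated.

Round 1 — Cal votes yes (initial).
Round 2 — checking thresholds:
  Dee: 1 of 3 neighbours < 2, holds.
  Fay: 1 of 6 neighbours < 6, holds.
  Ivy: 1 of 5 neighbours < 2, holds.
  Kai: 1 of 5 neighbours < 2, holds.
  Lee: 1 of 4 neighbours ≥ 1, votes yes.
  Mo: 1 of 4 neighbours < 3, holds.
Round 3 — checking thresholds:
  Dee: 1 of 3 neighbours < 2, holds.
  Fay: 2 of 6 neighbours < 6, holds.
  Ivy: 1 of 5 neighbours < 2, holds.
  Kai: 2 of 5 neighbours ≥ 2, votes yes.
  Mo: 1 of 4 neighbours < 3, holds.
  Nia: 1 of 2 neighbours < 2, holds.
Round 4 — no new yes votes; cascade stops.

Cal, Kai, Lee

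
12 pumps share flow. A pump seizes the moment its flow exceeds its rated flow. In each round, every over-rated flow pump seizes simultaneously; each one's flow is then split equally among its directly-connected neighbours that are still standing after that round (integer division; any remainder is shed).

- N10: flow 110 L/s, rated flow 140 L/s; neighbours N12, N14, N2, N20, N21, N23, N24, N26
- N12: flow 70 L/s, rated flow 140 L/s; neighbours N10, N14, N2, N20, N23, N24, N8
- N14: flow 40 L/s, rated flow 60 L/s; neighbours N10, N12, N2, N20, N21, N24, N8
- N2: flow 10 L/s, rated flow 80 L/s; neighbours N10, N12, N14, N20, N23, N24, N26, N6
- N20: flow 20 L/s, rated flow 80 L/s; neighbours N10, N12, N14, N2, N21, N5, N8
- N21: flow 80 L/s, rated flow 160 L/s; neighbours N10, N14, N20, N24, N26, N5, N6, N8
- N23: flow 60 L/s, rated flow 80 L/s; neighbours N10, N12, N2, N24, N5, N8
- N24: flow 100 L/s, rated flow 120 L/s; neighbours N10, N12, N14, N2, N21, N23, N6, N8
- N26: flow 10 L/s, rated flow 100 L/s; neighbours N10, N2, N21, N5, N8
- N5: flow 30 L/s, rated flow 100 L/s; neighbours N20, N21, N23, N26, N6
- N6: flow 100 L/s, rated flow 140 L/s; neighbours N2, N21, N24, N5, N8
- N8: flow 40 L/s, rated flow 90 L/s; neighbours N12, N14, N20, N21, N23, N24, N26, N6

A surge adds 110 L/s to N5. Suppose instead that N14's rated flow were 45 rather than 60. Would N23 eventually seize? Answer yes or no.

yes

With N14's rated flow at 45:
Round 1 — N5 at 140 > 100. N5 seizes.
  N5 sheds 140 L/s to N20, N21, N23, N26, N6: 28 each.
    N20: 20+28 = 48 ≤ 80
    N21: 80+28 = 108 ≤ 160
    N23: 60+28 = 88 > 80
    N26: 10+28 = 38 ≤ 100
    N6: 100+28 = 128 ≤ 140
Round 2 — N23 seizes.
  N23 sheds 88 L/s to N10, N12, N2, N24, N8: 17 each (3 lost).
    N10: 110+17 = 127 ≤ 140
    N12: 70+17 = 87 ≤ 140
    N2: 10+17 = 27 ≤ 80
    N24: 100+17 = 117 ≤ 120
    N8: 40+17 = 57 ≤ 90
No further seizures.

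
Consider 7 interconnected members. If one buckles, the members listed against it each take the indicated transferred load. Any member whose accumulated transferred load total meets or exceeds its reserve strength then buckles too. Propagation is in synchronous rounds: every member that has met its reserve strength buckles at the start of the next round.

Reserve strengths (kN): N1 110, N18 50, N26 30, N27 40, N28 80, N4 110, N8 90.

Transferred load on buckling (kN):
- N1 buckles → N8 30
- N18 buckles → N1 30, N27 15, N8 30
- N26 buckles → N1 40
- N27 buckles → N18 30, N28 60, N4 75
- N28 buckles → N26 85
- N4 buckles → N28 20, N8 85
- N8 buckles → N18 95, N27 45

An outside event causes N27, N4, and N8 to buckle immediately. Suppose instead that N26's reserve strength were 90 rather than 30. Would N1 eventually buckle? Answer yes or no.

no

With N26's reserve strength at 90:
Round 1 — N27, N4, N8 buckle (initial).
  N18: +30+95 → 125 ≥ 50
  N28: +60+20 → 80 ≥ 80
Round 2 — N18, N28 buckle.
  N1: +30 → 30 < 110
  N26: +85 → 85 < 90
No further bucklings.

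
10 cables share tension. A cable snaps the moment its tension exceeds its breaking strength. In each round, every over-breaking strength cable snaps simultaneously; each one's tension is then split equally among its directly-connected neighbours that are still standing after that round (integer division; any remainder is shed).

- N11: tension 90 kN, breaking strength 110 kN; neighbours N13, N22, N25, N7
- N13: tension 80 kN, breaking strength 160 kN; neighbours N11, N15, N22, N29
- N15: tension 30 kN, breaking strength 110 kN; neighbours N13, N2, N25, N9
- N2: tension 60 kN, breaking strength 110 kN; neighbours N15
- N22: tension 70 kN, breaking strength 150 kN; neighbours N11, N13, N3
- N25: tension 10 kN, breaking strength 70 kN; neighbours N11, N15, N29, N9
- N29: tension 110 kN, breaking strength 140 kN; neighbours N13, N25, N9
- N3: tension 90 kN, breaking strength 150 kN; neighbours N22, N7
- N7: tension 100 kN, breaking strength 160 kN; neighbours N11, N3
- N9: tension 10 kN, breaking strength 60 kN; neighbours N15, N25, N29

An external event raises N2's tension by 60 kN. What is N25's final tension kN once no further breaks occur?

60

Round 1 — N2 at 120 > 110. N2 snaps.
  N2 sheds 120 kN to N15: 120 each.
    N15: 30+120 = 150 > 110
Round 2 — N15 snaps.
  N15 sheds 150 kN to N13, N25, N9: 50 each.
    N13: 80+50 = 130 ≤ 160
    N25: 10+50 = 60 ≤ 70
    N9: 10+50 = 60 ≤ 60
No further breaks.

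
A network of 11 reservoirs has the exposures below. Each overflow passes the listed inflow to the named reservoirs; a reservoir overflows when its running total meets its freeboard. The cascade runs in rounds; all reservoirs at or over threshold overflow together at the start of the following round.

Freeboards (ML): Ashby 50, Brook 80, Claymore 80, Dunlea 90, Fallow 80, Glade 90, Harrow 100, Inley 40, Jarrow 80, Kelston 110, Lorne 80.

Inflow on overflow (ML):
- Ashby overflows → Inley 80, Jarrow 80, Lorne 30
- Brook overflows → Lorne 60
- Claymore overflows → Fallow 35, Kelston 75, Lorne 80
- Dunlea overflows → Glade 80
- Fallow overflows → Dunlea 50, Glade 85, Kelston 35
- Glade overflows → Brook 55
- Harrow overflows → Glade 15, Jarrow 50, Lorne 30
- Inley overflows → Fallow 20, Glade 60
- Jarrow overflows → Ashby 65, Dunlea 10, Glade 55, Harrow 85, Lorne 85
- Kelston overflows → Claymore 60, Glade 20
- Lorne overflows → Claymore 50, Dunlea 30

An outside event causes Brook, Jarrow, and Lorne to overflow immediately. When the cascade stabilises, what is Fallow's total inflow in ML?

Round 1 — Brook, Jarrow, Lorne overflow (initial).
  Ashby: +65 → 65 ≥ 50
  Claymore: +50 → 50 < 80
  Dunlea: +10+30 → 40 < 90
  Glade: +55 → 55 < 90
  Harrow: +85 → 85 < 100
Round 2 — Ashby overflows.
  Inley: +80 → 80 ≥ 40
Round 3 — Inley overflows.
  Fallow: +20 → 20 < 80
  Glade: +60 → 115 ≥ 90
Round 4 — Glade overflows.
No further overflows.

20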